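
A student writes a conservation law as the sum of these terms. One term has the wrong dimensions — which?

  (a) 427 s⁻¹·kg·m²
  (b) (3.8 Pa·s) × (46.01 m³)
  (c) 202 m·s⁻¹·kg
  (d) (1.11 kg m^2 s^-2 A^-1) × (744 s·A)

(c)

Reduce each to base SI dimensions:
  (a) kg·m²·s⁻¹
  (b) [kg·m⁻¹·s⁻¹] · [m³] = kg·m²·s⁻¹
  (c) kg·m·s⁻¹
  (d) [kg·m²·s⁻²·A⁻¹] · [s·A] = kg·m²·s⁻¹
All reduce to kg·m²·s⁻¹ except (c), which is kg·m·s⁻¹.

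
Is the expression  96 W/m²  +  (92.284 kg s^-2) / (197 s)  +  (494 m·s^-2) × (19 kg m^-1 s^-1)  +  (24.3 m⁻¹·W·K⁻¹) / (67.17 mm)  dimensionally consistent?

No

Work out the base dimensions of each:
  96 W/m²:  W·m⁻² = J·s⁻¹·m⁻² = kg·s⁻³
  (92.284 kg s^-2) / (197 s):  [kg·s⁻²] / [s] = kg·s⁻³
  (494 m·s^-2) × (19 kg m^-1 s^-1):  [m·s⁻²] · [kg·m⁻¹·s⁻¹] = kg·s⁻³
  (24.3 m⁻¹·W·K⁻¹) / (67.17 mm):  [kg·m·s⁻³·K⁻¹] / [m] = kg·s⁻³·K⁻¹
The terms do not share a single dimension (kg·s⁻³ vs kg·s⁻³·K⁻¹).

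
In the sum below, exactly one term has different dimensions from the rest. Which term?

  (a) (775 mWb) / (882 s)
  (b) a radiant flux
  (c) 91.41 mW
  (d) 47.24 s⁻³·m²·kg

Work out the base dimensions of each:
  (a) [kg·m²·s⁻²·A⁻¹] / [s] = kg·m²·s⁻³·A⁻¹
  (b) [radiant flux] = kg·m²·s⁻³
  (c) W = J·s⁻¹ = kg·m²·s⁻³
  (d) kg·m²·s⁻³
All reduce to kg·m²·s⁻³ except (a), which is kg·m²·s⁻³·A⁻¹.

(a)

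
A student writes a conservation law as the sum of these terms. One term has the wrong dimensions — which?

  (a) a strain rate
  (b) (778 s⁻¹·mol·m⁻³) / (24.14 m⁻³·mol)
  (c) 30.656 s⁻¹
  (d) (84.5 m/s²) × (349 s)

Reduce each to base SI dimensions:
  (a) [strain rate] = s⁻¹
  (b) [m⁻³·s⁻¹·mol] / [m⁻³·mol] = s⁻¹
  (c) s⁻¹
  (d) [m·s⁻²] · [s] = m·s⁻¹
All reduce to s⁻¹ except (d), which is m·s⁻¹.

(d)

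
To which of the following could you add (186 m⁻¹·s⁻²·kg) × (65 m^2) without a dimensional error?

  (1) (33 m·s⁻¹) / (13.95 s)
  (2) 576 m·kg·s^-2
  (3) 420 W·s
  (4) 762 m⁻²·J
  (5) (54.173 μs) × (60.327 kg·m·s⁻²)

(2)

Reference: [kg·m⁻¹·s⁻²] · [m²] = kg·m·s⁻².
Each option:
  (1) [m·s⁻¹] / [s] = m·s⁻²
  (2) kg·m·s⁻²  ← same
  (3) W·s = J·s⁻¹·s = kg·m²·s⁻²
  (4) J·m⁻² = N·m·m⁻² = kg·s⁻²
  (5) [s] · [kg·m·s⁻²] = kg·m·s⁻¹
Only (2) matches kg·m·s⁻².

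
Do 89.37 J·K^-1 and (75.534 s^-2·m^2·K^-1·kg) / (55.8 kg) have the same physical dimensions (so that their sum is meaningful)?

No

Reduce each to base SI dimensions:
  89.37 J·K^-1:  J·K⁻¹ = N·m·K⁻¹ = kg·m²·s⁻²·K⁻¹
  (75.534 s^-2·m^2·K^-1·kg) / (55.8 kg):  [kg·m²·s⁻²·K⁻¹] / [kg] = m²·s⁻²·K⁻¹
kg·m²·s⁻²·K⁻¹ ≠ m²·s⁻²·K⁻¹, so they cannot be added.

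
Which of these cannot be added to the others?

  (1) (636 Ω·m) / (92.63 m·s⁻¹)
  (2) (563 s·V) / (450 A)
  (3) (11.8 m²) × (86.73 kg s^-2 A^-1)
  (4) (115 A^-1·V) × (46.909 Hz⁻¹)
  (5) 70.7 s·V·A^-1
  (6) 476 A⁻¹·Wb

Dimensions:
  (1) [kg·m³·s⁻³·A⁻²] / [m·s⁻¹] = kg·m²·s⁻²·A⁻²
  (2) [kg·m²·s⁻²·A⁻¹] / [A] = kg·m²·s⁻²·A⁻²
  (3) [m²] · [kg·s⁻²·A⁻¹] = kg·m²·s⁻²·A⁻¹
  (4) [kg·m²·s⁻³·A⁻²] · [s] = kg·m²·s⁻²·A⁻²
  (5) V·s·A⁻¹ = J·C⁻¹·s·A⁻¹ = kg·m²·s⁻²·A⁻²
  (6) Wb·A⁻¹ = V·s·A⁻¹ = kg·m²·s⁻²·A⁻²
All reduce to kg·m²·s⁻²·A⁻² except (3), which is kg·m²·s⁻²·A⁻¹.

(3)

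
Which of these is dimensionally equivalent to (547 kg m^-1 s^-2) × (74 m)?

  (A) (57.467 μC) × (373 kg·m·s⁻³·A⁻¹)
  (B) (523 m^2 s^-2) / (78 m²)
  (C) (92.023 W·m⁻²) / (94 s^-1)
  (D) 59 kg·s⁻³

(C)

Reference: [kg·m⁻¹·s⁻²] · [m] = kg·s⁻².
Each option:
  (A) [s·A] · [kg·m·s⁻³·A⁻¹] = kg·m·s⁻²
  (B) [m²·s⁻²] / [m²] = s⁻²
  (C) [kg·s⁻³] / [s⁻¹] = kg·s⁻²  ← same
  (D) kg·s⁻³
Only (C) matches kg·s⁻².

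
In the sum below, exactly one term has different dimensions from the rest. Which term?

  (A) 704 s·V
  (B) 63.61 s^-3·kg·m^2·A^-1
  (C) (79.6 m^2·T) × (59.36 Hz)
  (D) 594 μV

(A)

Reduce each to base SI dimensions:
  (A) V·s = J·C⁻¹·s = kg·m²·s⁻²·A⁻¹
  (B) kg·m²·s⁻³·A⁻¹
  (C) [kg·m²·s⁻²·A⁻¹] · [s⁻¹] = kg·m²·s⁻³·A⁻¹
  (D) V = J·C⁻¹ = kg·m²·s⁻³·A⁻¹
All reduce to kg·m²·s⁻³·A⁻¹ except (A), which is kg·m²·s⁻²·A⁻¹.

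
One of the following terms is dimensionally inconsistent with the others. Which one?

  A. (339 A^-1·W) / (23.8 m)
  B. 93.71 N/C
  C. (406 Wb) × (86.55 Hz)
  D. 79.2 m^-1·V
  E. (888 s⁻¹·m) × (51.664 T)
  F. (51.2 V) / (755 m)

C.

Work out the base dimensions of each:
  A. [kg·m²·s⁻³·A⁻¹] / [m] = kg·m·s⁻³·A⁻¹
  B. N·C⁻¹ = kg·m·s⁻²·(s·A)⁻¹ = kg·m·s⁻³·A⁻¹
  C. [kg·m²·s⁻²·A⁻¹] · [s⁻¹] = kg·m²·s⁻³·A⁻¹
  D. V·m⁻¹ = J·C⁻¹·m⁻¹ = kg·m·s⁻³·A⁻¹
  E. [m·s⁻¹] · [kg·s⁻²·A⁻¹] = kg·m·s⁻³·A⁻¹
  F. [kg·m²·s⁻³·A⁻¹] / [m] = kg·m·s⁻³·A⁻¹
All reduce to kg·m·s⁻³·A⁻¹ except C., which is kg·m²·s⁻³·A⁻¹.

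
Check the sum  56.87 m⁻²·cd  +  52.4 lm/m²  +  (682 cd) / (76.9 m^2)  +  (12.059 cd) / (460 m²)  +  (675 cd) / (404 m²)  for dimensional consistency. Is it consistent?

Yes

Dimensions:
  56.87 m⁻²·cd:  cd·m⁻² = m⁻²·cd
  52.4 lm/m²:  lm·m⁻² = cd·m⁻² = m⁻²·cd
  (682 cd) / (76.9 m^2):  [cd] / [m²] = m⁻²·cd
  (12.059 cd) / (460 m²):  [cd] / [m²] = m⁻²·cd
  (675 cd) / (404 m²):  [cd] / [m²] = m⁻²·cd
Every term reduces to m⁻²·cd.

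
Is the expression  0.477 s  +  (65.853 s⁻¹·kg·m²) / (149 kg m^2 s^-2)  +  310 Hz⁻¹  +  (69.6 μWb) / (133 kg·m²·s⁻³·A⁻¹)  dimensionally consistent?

Reduce each to base SI dimensions:
  0.477 s:  s
  (65.853 s⁻¹·kg·m²) / (149 kg m^2 s^-2):  [kg·m²·s⁻¹] / [kg·m²·s⁻²] = s
  310 Hz⁻¹:  Hz⁻¹ = (s⁻¹)⁻¹ = s
  (69.6 μWb) / (133 kg·m²·s⁻³·A⁻¹):  [kg·m²·s⁻²·A⁻¹] / [kg·m²·s⁻³·A⁻¹] = s
Every term reduces to s.

Yes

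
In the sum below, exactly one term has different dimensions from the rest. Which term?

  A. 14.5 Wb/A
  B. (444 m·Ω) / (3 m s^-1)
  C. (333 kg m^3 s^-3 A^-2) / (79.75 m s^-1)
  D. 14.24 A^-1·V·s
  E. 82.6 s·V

E.

Reduce each to base SI dimensions:
  A. Wb·A⁻¹ = V·s·A⁻¹ = kg·m²·s⁻²·A⁻²
  B. [kg·m³·s⁻³·A⁻²] / [m·s⁻¹] = kg·m²·s⁻²·A⁻²
  C. [kg·m³·s⁻³·A⁻²] / [m·s⁻¹] = kg·m²·s⁻²·A⁻²
  D. V·s·A⁻¹ = J·C⁻¹·s·A⁻¹ = kg·m²·s⁻²·A⁻²
  E. V·s = J·C⁻¹·s = kg·m²·s⁻²·A⁻¹
All reduce to kg·m²·s⁻²·A⁻² except E., which is kg·m²·s⁻²·A⁻¹.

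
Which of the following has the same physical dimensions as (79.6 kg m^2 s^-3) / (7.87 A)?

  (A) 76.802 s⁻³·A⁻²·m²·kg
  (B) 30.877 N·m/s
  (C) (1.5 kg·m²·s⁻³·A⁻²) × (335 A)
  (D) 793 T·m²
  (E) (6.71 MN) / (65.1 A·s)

Reference: [kg·m²·s⁻³] / [A] = kg·m²·s⁻³·A⁻¹.
Each option:
  (A) kg·m²·s⁻³·A⁻²
  (B) N·m·s⁻¹ = kg·m·s⁻²·m·s⁻¹ = kg·m²·s⁻³
  (C) [kg·m²·s⁻³·A⁻²] · [A] = kg·m²·s⁻³·A⁻¹  ← same
  (D) T·m² = Wb·m⁻²·m² = kg·m²·s⁻²·A⁻¹
  (E) [kg·m·s⁻²] / [s·A] = kg·m·s⁻³·A⁻¹
Only (C) matches kg·m²·s⁻³·A⁻¹.

(C)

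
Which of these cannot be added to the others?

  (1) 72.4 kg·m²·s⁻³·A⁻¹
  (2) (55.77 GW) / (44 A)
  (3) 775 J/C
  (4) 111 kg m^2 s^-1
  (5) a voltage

Expand each in SI base units:
  (1) kg·m²·s⁻³·A⁻¹
  (2) [kg·m²·s⁻³] / [A] = kg·m²·s⁻³·A⁻¹
  (3) J·C⁻¹ = N·m·(s·A)⁻¹ = kg·m²·s⁻³·A⁻¹
  (4) kg·m²·s⁻¹
  (5) [voltage] = kg·m²·s⁻³·A⁻¹
All reduce to kg·m²·s⁻³·A⁻¹ except (4), which is kg·m²·s⁻¹.

(4)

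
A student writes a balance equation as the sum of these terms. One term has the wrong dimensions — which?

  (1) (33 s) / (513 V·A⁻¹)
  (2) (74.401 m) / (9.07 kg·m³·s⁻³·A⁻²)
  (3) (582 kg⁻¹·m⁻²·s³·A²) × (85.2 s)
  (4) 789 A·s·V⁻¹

(2)

Expand each in SI base units:
  (1) [s] / [kg·m²·s⁻³·A⁻²] = kg⁻¹·m⁻²·s⁴·A²
  (2) [m] / [kg·m³·s⁻³·A⁻²] = kg⁻¹·m⁻²·s³·A²
  (3) [kg⁻¹·m⁻²·s³·A²] · [s] = kg⁻¹·m⁻²·s⁴·A²
  (4) A·s·V⁻¹ = A·s·(J·C⁻¹)⁻¹ = kg⁻¹·m⁻²·s⁴·A²
All reduce to kg⁻¹·m⁻²·s⁴·A² except (2), which is kg⁻¹·m⁻²·s³·A².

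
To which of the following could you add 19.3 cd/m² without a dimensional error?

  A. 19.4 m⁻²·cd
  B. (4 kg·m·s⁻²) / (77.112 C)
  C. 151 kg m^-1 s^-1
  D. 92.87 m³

Reference: cd·m⁻² = m⁻²·cd.
Each option:
  A. m⁻²·cd  ← same
  B. [kg·m·s⁻²] / [s·A] = kg·m·s⁻³·A⁻¹
  C. kg·m⁻¹·s⁻¹
  D. m³
Only A. matches m⁻²·cd.

A.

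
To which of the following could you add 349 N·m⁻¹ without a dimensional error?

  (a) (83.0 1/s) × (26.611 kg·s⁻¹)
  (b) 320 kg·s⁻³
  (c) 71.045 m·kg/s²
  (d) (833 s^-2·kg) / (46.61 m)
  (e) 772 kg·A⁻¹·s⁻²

Reference: N·m⁻¹ = kg·m·s⁻²·m⁻¹ = kg·s⁻².
Each option:
  (a) [s⁻¹] · [kg·s⁻¹] = kg·s⁻²  ← same
  (b) kg·s⁻³
  (c) kg·m·s⁻²
  (d) [kg·s⁻²] / [m] = kg·m⁻¹·s⁻²
  (e) kg·s⁻²·A⁻¹
Only (a) matches kg·s⁻².

(a)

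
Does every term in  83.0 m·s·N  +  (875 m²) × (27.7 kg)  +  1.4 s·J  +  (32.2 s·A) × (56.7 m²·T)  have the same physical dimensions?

No

Expand each in SI base units:
  83.0 m·s·N:  N·m·s = kg·m·s⁻²·m·s = kg·m²·s⁻¹
  (875 m²) × (27.7 kg):  [m²] · [kg] = kg·m²
  1.4 s·J:  J·s = N·m·s = kg·m²·s⁻¹
  (32.2 s·A) × (56.7 m²·T):  [s·A] · [kg·m²·s⁻²·A⁻¹] = kg·m²·s⁻¹
The terms do not share a single dimension (kg·m² vs kg·m²·s⁻¹).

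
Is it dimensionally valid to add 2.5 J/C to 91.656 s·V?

In SI base units:
  2.5 J/C:  J·C⁻¹ = N·m·(s·A)⁻¹ = kg·m²·s⁻³·A⁻¹
  91.656 s·V:  V·s = J·C⁻¹·s = kg·m²·s⁻²·A⁻¹
kg·m²·s⁻³·A⁻¹ ≠ kg·m²·s⁻²·A⁻¹, so they cannot be added.

No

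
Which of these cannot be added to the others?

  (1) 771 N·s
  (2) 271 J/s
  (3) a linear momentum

(2)

Dimensions:
  (1) N·s = kg·m·s⁻²·s = kg·m·s⁻¹
  (2) J·s⁻¹ = N·m·s⁻¹ = kg·m²·s⁻³
  (3) [linear momentum] = kg·m·s⁻¹
All reduce to kg·m·s⁻¹ except (2), which is kg·m²·s⁻³.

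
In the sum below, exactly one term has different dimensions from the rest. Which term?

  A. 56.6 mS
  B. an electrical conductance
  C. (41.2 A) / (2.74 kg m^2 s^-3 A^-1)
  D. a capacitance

D.

Dimensions:
  A. S = Ω⁻¹ = kg⁻¹·m⁻²·s³·A²
  B. [electrical conductance] = kg⁻¹·m⁻²·s³·A²
  C. [A] / [kg·m²·s⁻³·A⁻¹] = kg⁻¹·m⁻²·s³·A²
  D. [capacitance] = kg⁻¹·m⁻²·s⁴·A²
All reduce to kg⁻¹·m⁻²·s³·A² except D., which is kg⁻¹·m⁻²·s⁴·A².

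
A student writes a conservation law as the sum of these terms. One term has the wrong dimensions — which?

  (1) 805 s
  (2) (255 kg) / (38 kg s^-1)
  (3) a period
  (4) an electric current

Work out the base dimensions of each:
  (1) s
  (2) [kg] / [kg·s⁻¹] = s
  (3) [period] = s
  (4) [electric current] = A
All reduce to s except (4), which is A.

(4)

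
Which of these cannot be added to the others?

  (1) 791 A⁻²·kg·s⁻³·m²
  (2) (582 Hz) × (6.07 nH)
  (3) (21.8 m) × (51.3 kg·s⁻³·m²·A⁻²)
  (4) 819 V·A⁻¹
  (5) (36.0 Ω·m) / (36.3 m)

Work out the base dimensions of each:
  (1) kg·m²·s⁻³·A⁻²
  (2) [s⁻¹] · [kg·m²·s⁻²·A⁻²] = kg·m²·s⁻³·A⁻²
  (3) [m] · [kg·m²·s⁻³·A⁻²] = kg·m³·s⁻³·A⁻²
  (4) V·A⁻¹ = J·C⁻¹·A⁻¹ = kg·m²·s⁻³·A⁻²
  (5) [kg·m³·s⁻³·A⁻²] / [m] = kg·m²·s⁻³·A⁻²
All reduce to kg·m²·s⁻³·A⁻² except (3), which is kg·m³·s⁻³·A⁻².

(3)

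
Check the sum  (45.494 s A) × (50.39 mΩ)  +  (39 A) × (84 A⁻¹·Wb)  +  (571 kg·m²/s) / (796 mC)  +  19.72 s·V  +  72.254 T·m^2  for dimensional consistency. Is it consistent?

Work out the base dimensions of each:
  (45.494 s A) × (50.39 mΩ):  [s·A] · [kg·m²·s⁻³·A⁻²] = kg·m²·s⁻²·A⁻¹
  (39 A) × (84 A⁻¹·Wb):  [A] · [kg·m²·s⁻²·A⁻²] = kg·m²·s⁻²·A⁻¹
  (571 kg·m²/s) / (796 mC):  [kg·m²·s⁻¹] / [s·A] = kg·m²·s⁻²·A⁻¹
  19.72 s·V:  V·s = J·C⁻¹·s = kg·m²·s⁻²·A⁻¹
  72.254 T·m^2:  T·m² = Wb·m⁻²·m² = kg·m²·s⁻²·A⁻¹
Every term reduces to kg·m²·s⁻²·A⁻¹.

Yes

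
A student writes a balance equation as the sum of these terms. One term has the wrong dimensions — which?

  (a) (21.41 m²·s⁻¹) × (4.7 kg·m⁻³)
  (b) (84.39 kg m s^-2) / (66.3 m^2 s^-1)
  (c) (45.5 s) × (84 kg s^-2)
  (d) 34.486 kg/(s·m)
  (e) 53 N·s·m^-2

Reduce each to base SI dimensions:
  (a) [m²·s⁻¹] · [kg·m⁻³] = kg·m⁻¹·s⁻¹
  (b) [kg·m·s⁻²] / [m²·s⁻¹] = kg·m⁻¹·s⁻¹
  (c) [s] · [kg·s⁻²] = kg·s⁻¹
  (d) kg·m⁻¹·s⁻¹
  (e) N·s·m⁻² = kg·m·s⁻²·s·m⁻² = kg·m⁻¹·s⁻¹
All reduce to kg·m⁻¹·s⁻¹ except (c), which is kg·s⁻¹.

(c)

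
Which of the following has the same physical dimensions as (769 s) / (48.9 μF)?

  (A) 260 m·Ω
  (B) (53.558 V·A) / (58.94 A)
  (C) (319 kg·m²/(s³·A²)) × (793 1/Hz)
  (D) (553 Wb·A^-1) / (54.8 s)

(D)

Reference: [s] / [kg⁻¹·m⁻²·s⁴·A²] = kg·m²·s⁻³·A⁻².
Each option:
  (A) Ω·m = V·A⁻¹·m = kg·m³·s⁻³·A⁻²
  (B) [kg·m²·s⁻³] / [A] = kg·m²·s⁻³·A⁻¹
  (C) [kg·m²·s⁻³·A⁻²] · [s] = kg·m²·s⁻²·A⁻²
  (D) [kg·m²·s⁻²·A⁻²] / [s] = kg·m²·s⁻³·A⁻²  ← same
Only (D) matches kg·m²·s⁻³·A⁻².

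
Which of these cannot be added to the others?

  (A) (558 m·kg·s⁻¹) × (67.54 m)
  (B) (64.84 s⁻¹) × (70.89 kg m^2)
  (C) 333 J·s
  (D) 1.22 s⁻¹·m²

Expand each in SI base units:
  (A) [kg·m·s⁻¹] · [m] = kg·m²·s⁻¹
  (B) [s⁻¹] · [kg·m²] = kg·m²·s⁻¹
  (C) J·s = N·m·s = kg·m²·s⁻¹
  (D) m²·s⁻¹
All reduce to kg·m²·s⁻¹ except (D), which is m²·s⁻¹.

(D)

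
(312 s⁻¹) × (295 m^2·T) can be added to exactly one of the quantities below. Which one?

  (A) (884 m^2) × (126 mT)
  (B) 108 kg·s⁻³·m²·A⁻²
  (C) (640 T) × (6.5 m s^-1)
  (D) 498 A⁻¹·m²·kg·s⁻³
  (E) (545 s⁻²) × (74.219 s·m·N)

Reference: [s⁻¹] · [kg·m²·s⁻²·A⁻¹] = kg·m²·s⁻³·A⁻¹.
Each option:
  (A) [m²] · [kg·s⁻²·A⁻¹] = kg·m²·s⁻²·A⁻¹
  (B) kg·m²·s⁻³·A⁻²
  (C) [kg·s⁻²·A⁻¹] · [m·s⁻¹] = kg·m·s⁻³·A⁻¹
  (D) kg·m²·s⁻³·A⁻¹  ← same
  (E) [s⁻²] · [kg·m²·s⁻¹] = kg·m²·s⁻³
Only (D) matches kg·m²·s⁻³·A⁻¹.

(D)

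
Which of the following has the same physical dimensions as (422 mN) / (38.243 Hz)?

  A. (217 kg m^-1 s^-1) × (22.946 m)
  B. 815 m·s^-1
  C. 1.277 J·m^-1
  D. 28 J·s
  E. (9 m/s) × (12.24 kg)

E.

Reference: [kg·m·s⁻²] / [s⁻¹] = kg·m·s⁻¹.
Each option:
  A. [kg·m⁻¹·s⁻¹] · [m] = kg·s⁻¹
  B. m·s⁻¹
  C. J·m⁻¹ = N·m·m⁻¹ = kg·m·s⁻²
  D. J·s = N·m·s = kg·m²·s⁻¹
  E. [m·s⁻¹] · [kg] = kg·m·s⁻¹  ← same
Only E. matches kg·m·s⁻¹.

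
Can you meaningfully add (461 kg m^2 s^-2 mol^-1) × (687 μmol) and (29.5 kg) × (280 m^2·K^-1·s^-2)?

Dimensions:
  (461 kg m^2 s^-2 mol^-1) × (687 μmol):  [kg·m²·s⁻²·mol⁻¹] · [mol] = kg·m²·s⁻²
  (29.5 kg) × (280 m^2·K^-1·s^-2):  [kg] · [m²·s⁻²·K⁻¹] = kg·m²·s⁻²·K⁻¹
kg·m²·s⁻² ≠ kg·m²·s⁻²·K⁻¹, so they cannot be added.

No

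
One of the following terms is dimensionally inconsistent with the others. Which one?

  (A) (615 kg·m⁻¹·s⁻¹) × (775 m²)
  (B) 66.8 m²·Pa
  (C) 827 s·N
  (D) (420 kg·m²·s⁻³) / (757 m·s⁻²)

(B)

Dimensions:
  (A) [kg·m⁻¹·s⁻¹] · [m²] = kg·m·s⁻¹
  (B) Pa·m² = N·m⁻²·m² = kg·m·s⁻²
  (C) N·s = kg·m·s⁻²·s = kg·m·s⁻¹
  (D) [kg·m²·s⁻³] / [m·s⁻²] = kg·m·s⁻¹
All reduce to kg·m·s⁻¹ except (B), which is kg·m·s⁻².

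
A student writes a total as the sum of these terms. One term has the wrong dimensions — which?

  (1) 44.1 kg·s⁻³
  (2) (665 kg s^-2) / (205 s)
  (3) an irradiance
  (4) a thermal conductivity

(4)

Expand each in SI base units:
  (1) kg·s⁻³
  (2) [kg·s⁻²] / [s] = kg·s⁻³
  (3) [irradiance] = kg·s⁻³
  (4) [thermal conductivity] = kg·m·s⁻³·K⁻¹
All reduce to kg·s⁻³ except (4), which is kg·m·s⁻³·K⁻¹.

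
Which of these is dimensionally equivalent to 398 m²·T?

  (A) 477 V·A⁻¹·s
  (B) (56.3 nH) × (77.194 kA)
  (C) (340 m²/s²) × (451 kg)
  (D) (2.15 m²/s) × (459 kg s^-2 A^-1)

(B)

Reference: T·m² = Wb·m⁻²·m² = kg·m²·s⁻²·A⁻¹.
Each option:
  (A) V·s·A⁻¹ = J·C⁻¹·s·A⁻¹ = kg·m²·s⁻²·A⁻²
  (B) [kg·m²·s⁻²·A⁻²] · [A] = kg·m²·s⁻²·A⁻¹  ← same
  (C) [m²·s⁻²] · [kg] = kg·m²·s⁻²
  (D) [m²·s⁻¹] · [kg·s⁻²·A⁻¹] = kg·m²·s⁻³·A⁻¹
Only (B) matches kg·m²·s⁻²·A⁻¹.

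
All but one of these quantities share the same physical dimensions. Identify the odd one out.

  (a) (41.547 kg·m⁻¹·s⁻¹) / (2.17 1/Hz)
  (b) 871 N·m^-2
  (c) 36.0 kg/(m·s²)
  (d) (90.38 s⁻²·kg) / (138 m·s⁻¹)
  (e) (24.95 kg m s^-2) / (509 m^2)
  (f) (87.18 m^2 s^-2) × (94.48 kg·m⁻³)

Work out the base dimensions of each:
  (a) [kg·m⁻¹·s⁻¹] / [s] = kg·m⁻¹·s⁻²
  (b) N·m⁻² = kg·m·s⁻²·m⁻² = kg·m⁻¹·s⁻²
  (c) kg·m⁻¹·s⁻²
  (d) [kg·s⁻²] / [m·s⁻¹] = kg·m⁻¹·s⁻¹
  (e) [kg·m·s⁻²] / [m²] = kg·m⁻¹·s⁻²
  (f) [m²·s⁻²] · [kg·m⁻³] = kg·m⁻¹·s⁻²
All reduce to kg·m⁻¹·s⁻² except (d), which is kg·m⁻¹·s⁻¹.

(d)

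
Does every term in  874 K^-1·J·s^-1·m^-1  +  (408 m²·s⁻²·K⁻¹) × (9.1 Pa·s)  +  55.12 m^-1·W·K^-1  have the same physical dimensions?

Yes

Dimensions:
  874 K^-1·J·s^-1·m^-1:  J·s⁻¹·m⁻¹·K⁻¹ = N·m·s⁻¹·m⁻¹·K⁻¹ = kg·m·s⁻³·K⁻¹
  (408 m²·s⁻²·K⁻¹) × (9.1 Pa·s):  [m²·s⁻²·K⁻¹] · [kg·m⁻¹·s⁻¹] = kg·m·s⁻³·K⁻¹
  55.12 m^-1·W·K^-1:  W·m⁻¹·K⁻¹ = J·s⁻¹·m⁻¹·K⁻¹ = kg·m·s⁻³·K⁻¹
Every term reduces to kg·m·s⁻³·K⁻¹.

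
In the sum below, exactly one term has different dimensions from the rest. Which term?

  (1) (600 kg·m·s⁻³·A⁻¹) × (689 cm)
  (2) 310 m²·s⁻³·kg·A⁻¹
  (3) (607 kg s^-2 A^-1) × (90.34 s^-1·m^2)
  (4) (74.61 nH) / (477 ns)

(4)

Reduce each to base SI dimensions:
  (1) [kg·m·s⁻³·A⁻¹] · [m] = kg·m²·s⁻³·A⁻¹
  (2) kg·m²·s⁻³·A⁻¹
  (3) [kg·s⁻²·A⁻¹] · [m²·s⁻¹] = kg·m²·s⁻³·A⁻¹
  (4) [kg·m²·s⁻²·A⁻²] / [s] = kg·m²·s⁻³·A⁻²
All reduce to kg·m²·s⁻³·A⁻¹ except (4), which is kg·m²·s⁻³·A⁻².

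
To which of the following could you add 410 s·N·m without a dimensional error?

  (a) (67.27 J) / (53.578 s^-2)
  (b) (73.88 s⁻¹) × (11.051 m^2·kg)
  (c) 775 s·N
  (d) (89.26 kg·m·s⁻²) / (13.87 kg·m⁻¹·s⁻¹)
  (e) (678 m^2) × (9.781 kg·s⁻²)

Reference: N·m·s = kg·m·s⁻²·m·s = kg·m²·s⁻¹.
Each option:
  (a) [kg·m²·s⁻²] / [s⁻²] = kg·m²
  (b) [s⁻¹] · [kg·m²] = kg·m²·s⁻¹  ← same
  (c) N·s = kg·m·s⁻²·s = kg·m·s⁻¹
  (d) [kg·m·s⁻²] / [kg·m⁻¹·s⁻¹] = m²·s⁻¹
  (e) [m²] · [kg·s⁻²] = kg·m²·s⁻²
Only (b) matches kg·m²·s⁻¹.

(b)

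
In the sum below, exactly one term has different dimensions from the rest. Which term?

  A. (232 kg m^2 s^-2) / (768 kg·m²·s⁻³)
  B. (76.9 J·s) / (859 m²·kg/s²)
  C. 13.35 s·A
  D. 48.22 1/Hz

Reduce each to base SI dimensions:
  A. [kg·m²·s⁻²] / [kg·m²·s⁻³] = s
  B. [kg·m²·s⁻¹] / [kg·m²·s⁻²] = s
  C. A·s = s·A
  D. Hz⁻¹ = (s⁻¹)⁻¹ = s
All reduce to s except C., which is s·A.

C.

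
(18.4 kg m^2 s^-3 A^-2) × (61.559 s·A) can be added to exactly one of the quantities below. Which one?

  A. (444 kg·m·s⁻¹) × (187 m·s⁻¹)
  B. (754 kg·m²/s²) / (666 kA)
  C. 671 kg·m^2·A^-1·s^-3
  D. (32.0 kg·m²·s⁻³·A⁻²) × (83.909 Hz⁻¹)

B.

Reference: [kg·m²·s⁻³·A⁻²] · [s·A] = kg·m²·s⁻²·A⁻¹.
Each option:
  A. [kg·m·s⁻¹] · [m·s⁻¹] = kg·m²·s⁻²
  B. [kg·m²·s⁻²] / [A] = kg·m²·s⁻²·A⁻¹  ← same
  C. kg·m²·s⁻³·A⁻¹
  D. [kg·m²·s⁻³·A⁻²] · [s] = kg·m²·s⁻²·A⁻²
Only B. matches kg·m²·s⁻²·A⁻¹.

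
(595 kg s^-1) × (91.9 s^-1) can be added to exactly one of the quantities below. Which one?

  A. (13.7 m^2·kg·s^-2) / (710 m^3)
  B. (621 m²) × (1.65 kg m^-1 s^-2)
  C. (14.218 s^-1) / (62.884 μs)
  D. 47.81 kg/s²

D.

Reference: [kg·s⁻¹] · [s⁻¹] = kg·s⁻².
Each option:
  A. [kg·m²·s⁻²] / [m³] = kg·m⁻¹·s⁻²
  B. [m²] · [kg·m⁻¹·s⁻²] = kg·m·s⁻²
  C. [s⁻¹] / [s] = s⁻²
  D. kg·s⁻²  ← same
Only D. matches kg·s⁻².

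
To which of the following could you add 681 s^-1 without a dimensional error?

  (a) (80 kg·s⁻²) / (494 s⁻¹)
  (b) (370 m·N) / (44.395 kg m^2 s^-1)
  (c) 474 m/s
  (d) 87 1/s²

Reference: s⁻¹.
Each option:
  (a) [kg·s⁻²] / [s⁻¹] = kg·s⁻¹
  (b) [kg·m²·s⁻²] / [kg·m²·s⁻¹] = s⁻¹  ← same
  (c) m·s⁻¹
  (d) s⁻²
Only (b) matches s⁻¹.

(b)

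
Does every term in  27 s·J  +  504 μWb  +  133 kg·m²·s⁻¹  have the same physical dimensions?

Dimensions:
  27 s·J:  J·s = N·m·s = kg·m²·s⁻¹
  504 μWb:  Wb = V·s = kg·m²·s⁻²·A⁻¹
  133 kg·m²·s⁻¹:  kg·m²·s⁻¹
The terms do not share a single dimension (kg·m²·s⁻²·A⁻¹ vs kg·m²·s⁻¹).

No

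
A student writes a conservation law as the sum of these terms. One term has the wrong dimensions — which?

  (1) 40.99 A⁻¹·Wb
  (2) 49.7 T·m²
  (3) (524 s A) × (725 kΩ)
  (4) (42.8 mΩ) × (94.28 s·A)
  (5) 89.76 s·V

(1)

Reduce each to base SI dimensions:
  (1) Wb·A⁻¹ = V·s·A⁻¹ = kg·m²·s⁻²·A⁻²
  (2) T·m² = Wb·m⁻²·m² = kg·m²·s⁻²·A⁻¹
  (3) [s·A] · [kg·m²·s⁻³·A⁻²] = kg·m²·s⁻²·A⁻¹
  (4) [kg·m²·s⁻³·A⁻²] · [s·A] = kg·m²·s⁻²·A⁻¹
  (5) V·s = J·C⁻¹·s = kg·m²·s⁻²·A⁻¹
All reduce to kg·m²·s⁻²·A⁻¹ except (1), which is kg·m²·s⁻²·A⁻².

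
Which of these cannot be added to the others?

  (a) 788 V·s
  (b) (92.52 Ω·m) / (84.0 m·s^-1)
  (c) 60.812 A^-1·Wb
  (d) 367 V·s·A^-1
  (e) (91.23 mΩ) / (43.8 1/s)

Reduce each to base SI dimensions:
  (a) V·s = J·C⁻¹·s = kg·m²·s⁻²·A⁻¹
  (b) [kg·m³·s⁻³·A⁻²] / [m·s⁻¹] = kg·m²·s⁻²·A⁻²
  (c) Wb·A⁻¹ = V·s·A⁻¹ = kg·m²·s⁻²·A⁻²
  (d) V·s·A⁻¹ = J·C⁻¹·s·A⁻¹ = kg·m²·s⁻²·A⁻²
  (e) [kg·m²·s⁻³·A⁻²] / [s⁻¹] = kg·m²·s⁻²·A⁻²
All reduce to kg·m²·s⁻²·A⁻² except (a), which is kg·m²·s⁻²·A⁻¹.

(a)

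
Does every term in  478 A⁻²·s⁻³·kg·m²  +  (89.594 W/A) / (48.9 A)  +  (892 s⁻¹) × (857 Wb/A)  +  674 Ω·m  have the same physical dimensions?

No

Reduce each to base SI dimensions:
  478 A⁻²·s⁻³·kg·m²:  kg·m²·s⁻³·A⁻²
  (89.594 W/A) / (48.9 A):  [kg·m²·s⁻³·A⁻¹] / [A] = kg·m²·s⁻³·A⁻²
  (892 s⁻¹) × (857 Wb/A):  [s⁻¹] · [kg·m²·s⁻²·A⁻²] = kg·m²·s⁻³·A⁻²
  674 Ω·m:  Ω·m = V·A⁻¹·m = kg·m³·s⁻³·A⁻²
The terms do not share a single dimension (kg·m²·s⁻³·A⁻² vs kg·m³·s⁻³·A⁻²).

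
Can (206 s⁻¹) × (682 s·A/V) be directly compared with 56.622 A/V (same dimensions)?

Reduce each to base SI dimensions:
  (206 s⁻¹) × (682 s·A/V):  [s⁻¹] · [kg⁻¹·m⁻²·s⁴·A²] = kg⁻¹·m⁻²·s³·A²
  56.622 A/V:  A·V⁻¹ = A·(J·C⁻¹)⁻¹ = kg⁻¹·m⁻²·s³·A²
Both are kg⁻¹·m⁻²·s³·A², so they have the same dimensions and can be added.

Yes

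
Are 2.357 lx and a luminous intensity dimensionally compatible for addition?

No

In SI base units:
  2.357 lx:  lx = lm·m⁻² = m⁻²·cd
  a luminous intensity:  [luminous intensity] = cd
m⁻²·cd ≠ cd, so they cannot be added.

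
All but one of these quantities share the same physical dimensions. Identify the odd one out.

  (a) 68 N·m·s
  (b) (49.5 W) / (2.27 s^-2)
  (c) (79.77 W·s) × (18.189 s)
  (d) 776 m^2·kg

Expand each in SI base units:
  (a) N·m·s = kg·m·s⁻²·m·s = kg·m²·s⁻¹
  (b) [kg·m²·s⁻³] / [s⁻²] = kg·m²·s⁻¹
  (c) [kg·m²·s⁻²] · [s] = kg·m²·s⁻¹
  (d) kg·m²
All reduce to kg·m²·s⁻¹ except (d), which is kg·m².

(d)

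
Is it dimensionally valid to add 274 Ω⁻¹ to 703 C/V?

No

Expand each in SI base units:
  274 Ω⁻¹:  Ω⁻¹ = (V·A⁻¹)⁻¹ = kg⁻¹·m⁻²·s³·A²
  703 C/V:  C·V⁻¹ = s·A·(J·C⁻¹)⁻¹ = kg⁻¹·m⁻²·s⁴·A²
kg⁻¹·m⁻²·s³·A² ≠ kg⁻¹·m⁻²·s⁴·A², so they cannot be added.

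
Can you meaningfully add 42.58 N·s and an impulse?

Yes

Expand each in SI base units:
  42.58 N·s:  N·s = kg·m·s⁻²·s = kg·m·s⁻¹
  an impulse:  [impulse] = kg·m·s⁻¹
Both are kg·m·s⁻¹, so they have the same dimensions and can be added.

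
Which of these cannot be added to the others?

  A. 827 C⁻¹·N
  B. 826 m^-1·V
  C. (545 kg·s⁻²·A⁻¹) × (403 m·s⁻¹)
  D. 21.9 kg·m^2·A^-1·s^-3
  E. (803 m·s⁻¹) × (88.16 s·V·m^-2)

In SI base units:
  A. N·C⁻¹ = kg·m·s⁻²·(s·A)⁻¹ = kg·m·s⁻³·A⁻¹
  B. V·m⁻¹ = J·C⁻¹·m⁻¹ = kg·m·s⁻³·A⁻¹
  C. [kg·s⁻²·A⁻¹] · [m·s⁻¹] = kg·m·s⁻³·A⁻¹
  D. kg·m²·s⁻³·A⁻¹
  E. [m·s⁻¹] · [kg·s⁻²·A⁻¹] = kg·m·s⁻³·A⁻¹
All reduce to kg·m·s⁻³·A⁻¹ except D., which is kg·m²·s⁻³·A⁻¹.

D.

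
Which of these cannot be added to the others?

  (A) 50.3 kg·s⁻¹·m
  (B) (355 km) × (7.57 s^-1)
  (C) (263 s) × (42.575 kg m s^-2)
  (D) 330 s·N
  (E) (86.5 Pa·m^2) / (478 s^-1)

Work out the base dimensions of each:
  (A) kg·m·s⁻¹
  (B) [m] · [s⁻¹] = m·s⁻¹
  (C) [s] · [kg·m·s⁻²] = kg·m·s⁻¹
  (D) N·s = kg·m·s⁻²·s = kg·m·s⁻¹
  (E) [kg·m·s⁻²] / [s⁻¹] = kg·m·s⁻¹
All reduce to kg·m·s⁻¹ except (B), which is m·s⁻¹.

(B)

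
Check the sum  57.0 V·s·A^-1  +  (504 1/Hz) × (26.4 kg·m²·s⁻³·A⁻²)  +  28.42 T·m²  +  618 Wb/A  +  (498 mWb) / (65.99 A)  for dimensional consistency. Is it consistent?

Expand each in SI base units:
  57.0 V·s·A^-1:  V·s·A⁻¹ = J·C⁻¹·s·A⁻¹ = kg·m²·s⁻²·A⁻²
  (504 1/Hz) × (26.4 kg·m²·s⁻³·A⁻²):  [s] · [kg·m²·s⁻³·A⁻²] = kg·m²·s⁻²·A⁻²
  28.42 T·m²:  T·m² = Wb·m⁻²·m² = kg·m²·s⁻²·A⁻¹
  618 Wb/A:  Wb·A⁻¹ = V·s·A⁻¹ = kg·m²·s⁻²·A⁻²
  (498 mWb) / (65.99 A):  [kg·m²·s⁻²·A⁻¹] / [A] = kg·m²·s⁻²·A⁻²
The terms do not share a single dimension (kg·m²·s⁻²·A⁻² vs kg·m²·s⁻²·A⁻¹).

No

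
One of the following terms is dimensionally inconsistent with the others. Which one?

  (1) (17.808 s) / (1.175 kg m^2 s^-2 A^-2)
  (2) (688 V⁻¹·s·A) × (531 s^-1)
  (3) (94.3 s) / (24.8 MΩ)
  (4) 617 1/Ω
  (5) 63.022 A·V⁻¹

(3)

Reduce each to base SI dimensions:
  (1) [s] / [kg·m²·s⁻²·A⁻²] = kg⁻¹·m⁻²·s³·A²
  (2) [kg⁻¹·m⁻²·s⁴·A²] · [s⁻¹] = kg⁻¹·m⁻²·s³·A²
  (3) [s] / [kg·m²·s⁻³·A⁻²] = kg⁻¹·m⁻²·s⁴·A²
  (4) Ω⁻¹ = (V·A⁻¹)⁻¹ = kg⁻¹·m⁻²·s³·A²
  (5) A·V⁻¹ = A·(J·C⁻¹)⁻¹ = kg⁻¹·m⁻²·s³·A²
All reduce to kg⁻¹·m⁻²·s³·A² except (3), which is kg⁻¹·m⁻²·s⁴·A².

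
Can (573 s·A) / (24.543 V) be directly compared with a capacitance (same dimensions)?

Reduce each to base SI dimensions:
  (573 s·A) / (24.543 V):  [s·A] / [kg·m²·s⁻³·A⁻¹] = kg⁻¹·m⁻²·s⁴·A²
  a capacitance:  [capacitance] = kg⁻¹·m⁻²·s⁴·A²
Both are kg⁻¹·m⁻²·s⁴·A², so they have the same dimensions and can be added.

Yes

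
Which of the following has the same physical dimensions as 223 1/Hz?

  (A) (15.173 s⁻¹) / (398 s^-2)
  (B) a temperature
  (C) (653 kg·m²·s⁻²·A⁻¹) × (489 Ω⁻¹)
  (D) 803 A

(A)

Reference: Hz⁻¹ = (s⁻¹)⁻¹ = s.
Each option:
  (A) [s⁻¹] / [s⁻²] = s  ← same
  (B) [temperature] = K
  (C) [kg·m²·s⁻²·A⁻¹] · [kg⁻¹·m⁻²·s³·A²] = s·A
  (D) A
Only (A) matches s.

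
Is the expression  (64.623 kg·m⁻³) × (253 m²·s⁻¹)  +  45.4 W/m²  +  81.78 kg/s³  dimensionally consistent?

No

Work out the base dimensions of each:
  (64.623 kg·m⁻³) × (253 m²·s⁻¹):  [kg·m⁻³] · [m²·s⁻¹] = kg·m⁻¹·s⁻¹
  45.4 W/m²:  W·m⁻² = J·s⁻¹·m⁻² = kg·s⁻³
  81.78 kg/s³:  kg·s⁻³
The terms do not share a single dimension (kg·m⁻¹·s⁻¹ vs kg·s⁻³).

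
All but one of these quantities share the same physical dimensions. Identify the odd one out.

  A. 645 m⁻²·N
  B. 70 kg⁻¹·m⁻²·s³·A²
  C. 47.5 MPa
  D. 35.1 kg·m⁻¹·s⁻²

In SI base units:
  A. N·m⁻² = kg·m·s⁻²·m⁻² = kg·m⁻¹·s⁻²
  B. kg⁻¹·m⁻²·s³·A²
  C. Pa = N·m⁻² = kg·m⁻¹·s⁻²
  D. kg·m⁻¹·s⁻²
All reduce to kg·m⁻¹·s⁻² except B., which is kg⁻¹·m⁻²·s³·A².

B.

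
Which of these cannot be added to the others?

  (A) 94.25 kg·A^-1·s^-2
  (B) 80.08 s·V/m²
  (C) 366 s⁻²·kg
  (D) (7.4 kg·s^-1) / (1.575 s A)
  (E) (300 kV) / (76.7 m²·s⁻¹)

Reduce each to base SI dimensions:
  (A) kg·s⁻²·A⁻¹
  (B) V·s·m⁻² = J·C⁻¹·s·m⁻² = kg·s⁻²·A⁻¹
  (C) kg·s⁻²
  (D) [kg·s⁻¹] / [s·A] = kg·s⁻²·A⁻¹
  (E) [kg·m²·s⁻³·A⁻¹] / [m²·s⁻¹] = kg·s⁻²·A⁻¹
All reduce to kg·s⁻²·A⁻¹ except (C), which is kg·s⁻².

(C)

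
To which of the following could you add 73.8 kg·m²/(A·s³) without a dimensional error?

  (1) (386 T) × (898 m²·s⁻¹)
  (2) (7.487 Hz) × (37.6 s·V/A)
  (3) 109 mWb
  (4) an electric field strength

Reference: kg·m²·s⁻³·A⁻¹.
Each option:
  (1) [kg·s⁻²·A⁻¹] · [m²·s⁻¹] = kg·m²·s⁻³·A⁻¹  ← same
  (2) [s⁻¹] · [kg·m²·s⁻²·A⁻²] = kg·m²·s⁻³·A⁻²
  (3) Wb = V·s = kg·m²·s⁻²·A⁻¹
  (4) [electric field strength] = kg·m·s⁻³·A⁻¹
Only (1) matches kg·m²·s⁻³·A⁻¹.

(1)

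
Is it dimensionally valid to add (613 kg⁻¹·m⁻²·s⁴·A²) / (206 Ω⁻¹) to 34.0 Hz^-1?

Expand each in SI base units:
  (613 kg⁻¹·m⁻²·s⁴·A²) / (206 Ω⁻¹):  [kg⁻¹·m⁻²·s⁴·A²] / [kg⁻¹·m⁻²·s³·A²] = s
  34.0 Hz^-1:  Hz⁻¹ = (s⁻¹)⁻¹ = s
Both are s, so they have the same dimensions and can be added.

Yes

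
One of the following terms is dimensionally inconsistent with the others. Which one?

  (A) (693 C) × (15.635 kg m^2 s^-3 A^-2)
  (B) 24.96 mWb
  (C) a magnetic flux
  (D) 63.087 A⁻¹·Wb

(D)

In SI base units:
  (A) [s·A] · [kg·m²·s⁻³·A⁻²] = kg·m²·s⁻²·A⁻¹
  (B) Wb = V·s = kg·m²·s⁻²·A⁻¹
  (C) [magnetic flux] = kg·m²·s⁻²·A⁻¹
  (D) Wb·A⁻¹ = V·s·A⁻¹ = kg·m²·s⁻²·A⁻²
All reduce to kg·m²·s⁻²·A⁻¹ except (D), which is kg·m²·s⁻²·A⁻².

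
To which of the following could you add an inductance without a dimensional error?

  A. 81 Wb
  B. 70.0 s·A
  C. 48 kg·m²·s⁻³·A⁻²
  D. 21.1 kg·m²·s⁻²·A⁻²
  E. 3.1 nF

D.

Reference: [inductance] = kg·m²·s⁻²·A⁻².
Each option:
  A. Wb = V·s = kg·m²·s⁻²·A⁻¹
  B. A·s = s·A
  C. kg·m²·s⁻³·A⁻²
  D. kg·m²·s⁻²·A⁻²  ← same
  E. F = C·V⁻¹ = kg⁻¹·m⁻²·s⁴·A²
Only D. matches kg·m²·s⁻²·A⁻².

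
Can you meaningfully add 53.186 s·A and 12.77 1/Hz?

Expand each in SI base units:
  53.186 s·A:  A·s = s·A
  12.77 1/Hz:  Hz⁻¹ = (s⁻¹)⁻¹ = s
s·A ≠ s, so they cannot be added.

No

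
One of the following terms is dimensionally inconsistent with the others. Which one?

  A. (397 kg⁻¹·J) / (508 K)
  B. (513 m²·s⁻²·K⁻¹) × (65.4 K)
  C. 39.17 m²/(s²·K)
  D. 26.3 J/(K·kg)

In SI base units:
  A. [m²·s⁻²] / [K] = m²·s⁻²·K⁻¹
  B. [m²·s⁻²·K⁻¹] · [K] = m²·s⁻²
  C. m²·s⁻²·K⁻¹
  D. J·kg⁻¹·K⁻¹ = N·m·kg⁻¹·K⁻¹ = m²·s⁻²·K⁻¹
All reduce to m²·s⁻²·K⁻¹ except B., which is m²·s⁻².

B.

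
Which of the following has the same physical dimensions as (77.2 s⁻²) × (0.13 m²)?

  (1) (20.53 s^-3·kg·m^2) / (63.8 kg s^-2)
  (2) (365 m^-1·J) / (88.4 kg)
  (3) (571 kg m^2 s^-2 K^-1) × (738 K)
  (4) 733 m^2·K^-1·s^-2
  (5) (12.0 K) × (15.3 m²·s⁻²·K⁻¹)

Reference: [s⁻²] · [m²] = m²·s⁻².
Each option:
  (1) [kg·m²·s⁻³] / [kg·s⁻²] = m²·s⁻¹
  (2) [kg·m·s⁻²] / [kg] = m·s⁻²
  (3) [kg·m²·s⁻²·K⁻¹] · [K] = kg·m²·s⁻²
  (4) m²·s⁻²·K⁻¹
  (5) [K] · [m²·s⁻²·K⁻¹] = m²·s⁻²  ← same
Only (5) matches m²·s⁻².

(5)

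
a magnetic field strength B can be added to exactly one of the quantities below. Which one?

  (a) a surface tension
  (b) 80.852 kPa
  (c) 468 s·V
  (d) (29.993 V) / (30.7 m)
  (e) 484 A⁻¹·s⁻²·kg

(e)

Reference: [magnetic field strength B] = kg·s⁻²·A⁻¹.
Each option:
  (a) [surface tension] = kg·s⁻²
  (b) Pa = N·m⁻² = kg·m⁻¹·s⁻²
  (c) V·s = J·C⁻¹·s = kg·m²·s⁻²·A⁻¹
  (d) [kg·m²·s⁻³·A⁻¹] / [m] = kg·m·s⁻³·A⁻¹
  (e) kg·s⁻²·A⁻¹  ← same
Only (e) matches kg·s⁻²·A⁻¹.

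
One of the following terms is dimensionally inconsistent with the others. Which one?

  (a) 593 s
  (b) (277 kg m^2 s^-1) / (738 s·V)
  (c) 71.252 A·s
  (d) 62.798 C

In SI base units:
  (a) s
  (b) [kg·m²·s⁻¹] / [kg·m²·s⁻²·A⁻¹] = s·A
  (c) A·s = s·A
  (d) C = s·A
All reduce to s·A except (a), which is s.

(a)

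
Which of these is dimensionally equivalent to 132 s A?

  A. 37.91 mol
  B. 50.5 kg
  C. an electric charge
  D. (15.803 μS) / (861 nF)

Reference: s·A.
Each option:
  A. mol
  B. kg
  C. [electric charge] = s·A  ← same
  D. [kg⁻¹·m⁻²·s³·A²] / [kg⁻¹·m⁻²·s⁴·A²] = s⁻¹
Only C. matches s·A.

C.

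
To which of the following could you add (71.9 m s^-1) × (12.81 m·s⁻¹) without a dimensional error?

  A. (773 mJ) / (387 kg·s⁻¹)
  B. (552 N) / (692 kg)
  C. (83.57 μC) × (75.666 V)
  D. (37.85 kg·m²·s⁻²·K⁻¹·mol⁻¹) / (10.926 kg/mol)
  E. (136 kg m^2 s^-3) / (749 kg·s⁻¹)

E.

Reference: [m·s⁻¹] · [m·s⁻¹] = m²·s⁻².
Each option:
  A. [kg·m²·s⁻²] / [kg·s⁻¹] = m²·s⁻¹
  B. [kg·m·s⁻²] / [kg] = m·s⁻²
  C. [s·A] · [kg·m²·s⁻³·A⁻¹] = kg·m²·s⁻²
  D. [kg·m²·s⁻²·K⁻¹·mol⁻¹] / [kg·mol⁻¹] = m²·s⁻²·K⁻¹
  E. [kg·m²·s⁻³] / [kg·s⁻¹] = m²·s⁻²  ← same
Only E. matches m²·s⁻².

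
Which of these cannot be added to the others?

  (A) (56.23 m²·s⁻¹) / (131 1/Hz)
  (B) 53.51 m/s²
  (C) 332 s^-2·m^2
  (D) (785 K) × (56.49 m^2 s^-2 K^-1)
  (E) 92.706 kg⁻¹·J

In SI base units:
  (A) [m²·s⁻¹] / [s] = m²·s⁻²
  (B) m·s⁻²
  (C) m²·s⁻²
  (D) [K] · [m²·s⁻²·K⁻¹] = m²·s⁻²
  (E) J·kg⁻¹ = N·m·kg⁻¹ = m²·s⁻²
All reduce to m²·s⁻² except (B), which is m·s⁻².

(B)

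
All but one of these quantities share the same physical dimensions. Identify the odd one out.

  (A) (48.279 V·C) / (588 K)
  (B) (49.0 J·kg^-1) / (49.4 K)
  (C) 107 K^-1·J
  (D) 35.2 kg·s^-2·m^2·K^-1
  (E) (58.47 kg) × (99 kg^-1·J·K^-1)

(B)

In SI base units:
  (A) [kg·m²·s⁻²] / [K] = kg·m²·s⁻²·K⁻¹
  (B) [m²·s⁻²] / [K] = m²·s⁻²·K⁻¹
  (C) J·K⁻¹ = N·m·K⁻¹ = kg·m²·s⁻²·K⁻¹
  (D) kg·m²·s⁻²·K⁻¹
  (E) [kg] · [m²·s⁻²·K⁻¹] = kg·m²·s⁻²·K⁻¹
All reduce to kg·m²·s⁻²·K⁻¹ except (B), which is m²·s⁻²·K⁻¹.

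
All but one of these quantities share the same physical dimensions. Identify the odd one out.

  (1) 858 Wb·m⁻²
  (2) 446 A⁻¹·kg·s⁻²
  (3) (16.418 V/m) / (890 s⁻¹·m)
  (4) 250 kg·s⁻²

In SI base units:
  (1) Wb·m⁻² = V·s·m⁻² = kg·s⁻²·A⁻¹
  (2) kg·s⁻²·A⁻¹
  (3) [kg·m·s⁻³·A⁻¹] / [m·s⁻¹] = kg·s⁻²·A⁻¹
  (4) kg·s⁻²
All reduce to kg·s⁻²·A⁻¹ except (4), which is kg·s⁻².

(4)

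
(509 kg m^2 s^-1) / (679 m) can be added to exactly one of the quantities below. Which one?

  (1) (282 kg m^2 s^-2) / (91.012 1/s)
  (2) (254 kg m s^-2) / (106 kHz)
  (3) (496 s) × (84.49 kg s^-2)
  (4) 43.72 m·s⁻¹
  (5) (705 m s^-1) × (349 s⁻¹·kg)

Reference: [kg·m²·s⁻¹] / [m] = kg·m·s⁻¹.
Each option:
  (1) [kg·m²·s⁻²] / [s⁻¹] = kg·m²·s⁻¹
  (2) [kg·m·s⁻²] / [s⁻¹] = kg·m·s⁻¹  ← same
  (3) [s] · [kg·s⁻²] = kg·s⁻¹
  (4) m·s⁻¹
  (5) [m·s⁻¹] · [kg·s⁻¹] = kg·m·s⁻²
Only (2) matches kg·m·s⁻¹.

(2)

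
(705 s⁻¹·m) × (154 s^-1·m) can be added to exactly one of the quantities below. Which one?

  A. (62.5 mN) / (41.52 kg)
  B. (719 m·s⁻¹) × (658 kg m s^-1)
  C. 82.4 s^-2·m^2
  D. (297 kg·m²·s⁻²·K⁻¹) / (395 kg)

Reference: [m·s⁻¹] · [m·s⁻¹] = m²·s⁻².
Each option:
  A. [kg·m·s⁻²] / [kg] = m·s⁻²
  B. [m·s⁻¹] · [kg·m·s⁻¹] = kg·m²·s⁻²
  C. m²·s⁻²  ← same
  D. [kg·m²·s⁻²·K⁻¹] / [kg] = m²·s⁻²·K⁻¹
Only C. matches m²·s⁻².

C.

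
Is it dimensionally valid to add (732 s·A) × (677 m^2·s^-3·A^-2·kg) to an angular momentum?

No

Dimensions:
  (732 s·A) × (677 m^2·s^-3·A^-2·kg):  [s·A] · [kg·m²·s⁻³·A⁻²] = kg·m²·s⁻²·A⁻¹
  an angular momentum:  [angular momentum] = kg·m²·s⁻¹
kg·m²·s⁻²·A⁻¹ ≠ kg·m²·s⁻¹, so they cannot be added.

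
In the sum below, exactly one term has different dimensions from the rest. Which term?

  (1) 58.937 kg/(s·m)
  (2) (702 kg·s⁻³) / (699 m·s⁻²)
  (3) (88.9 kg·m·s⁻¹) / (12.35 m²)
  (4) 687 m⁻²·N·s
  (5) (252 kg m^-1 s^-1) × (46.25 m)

Work out the base dimensions of each:
  (1) kg·m⁻¹·s⁻¹
  (2) [kg·s⁻³] / [m·s⁻²] = kg·m⁻¹·s⁻¹
  (3) [kg·m·s⁻¹] / [m²] = kg·m⁻¹·s⁻¹
  (4) N·s·m⁻² = kg·m·s⁻²·s·m⁻² = kg·m⁻¹·s⁻¹
  (5) [kg·m⁻¹·s⁻¹] · [m] = kg·s⁻¹
All reduce to kg·m⁻¹·s⁻¹ except (5), which is kg·s⁻¹.

(5)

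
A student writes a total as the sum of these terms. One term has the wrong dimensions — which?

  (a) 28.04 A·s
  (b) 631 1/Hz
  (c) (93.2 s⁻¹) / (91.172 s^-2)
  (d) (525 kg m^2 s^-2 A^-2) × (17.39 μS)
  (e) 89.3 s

Work out the base dimensions of each:
  (a) A·s = s·A
  (b) Hz⁻¹ = (s⁻¹)⁻¹ = s
  (c) [s⁻¹] / [s⁻²] = s
  (d) [kg·m²·s⁻²·A⁻²] · [kg⁻¹·m⁻²·s³·A²] = s
  (e) s
All reduce to s except (a), which is s·A.

(a)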